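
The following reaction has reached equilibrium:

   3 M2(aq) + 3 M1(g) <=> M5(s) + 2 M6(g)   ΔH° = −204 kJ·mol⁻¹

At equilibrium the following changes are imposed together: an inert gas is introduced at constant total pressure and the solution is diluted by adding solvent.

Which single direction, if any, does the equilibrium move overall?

left

Adding inert gas at constant total pressure expands the volume and lowers every reacting partial pressure. With Δn_gas = 2 − 3 = -1, Q moves away from K toward the side with fewer gas moles, so the system shifts toward the side with more gas moles — to the left.
Dilution lowers every aqueous concentration by the same factor. Δn_aq = 0 − 3 = -3, so the system shifts toward the side with more dissolved moles — to the left.
All effects act in the same direction — net shift to the left.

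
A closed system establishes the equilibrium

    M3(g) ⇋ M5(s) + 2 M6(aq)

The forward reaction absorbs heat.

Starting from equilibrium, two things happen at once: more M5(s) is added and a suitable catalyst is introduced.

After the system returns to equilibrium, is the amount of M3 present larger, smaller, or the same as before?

unchanged

M5 is a pure solid; its activity is 1 regardless of amount, so Q is unaffected — no shift from this change.
A catalyst speeds both forward and reverse rates equally; it changes neither Q nor K — no shift from this change.
No net shift occurs, so the amount of M3 is unchanged.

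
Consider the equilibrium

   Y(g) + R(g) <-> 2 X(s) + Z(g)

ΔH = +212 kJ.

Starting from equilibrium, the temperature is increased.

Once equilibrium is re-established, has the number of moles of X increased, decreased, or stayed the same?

The forward reaction is endothermic. Raising T favours the endothermic direction — shift to the right.
The net shift is to the right. X is a product, so its amount increases.

increases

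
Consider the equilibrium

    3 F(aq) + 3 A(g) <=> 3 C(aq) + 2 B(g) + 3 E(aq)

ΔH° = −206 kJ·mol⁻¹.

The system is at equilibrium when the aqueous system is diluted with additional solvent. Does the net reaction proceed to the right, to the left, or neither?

right

Dilution lowers every aqueous concentration by the same factor. Δn_aq = 6 − 3 = +3, so the system shifts toward the side with more dissolved moles — to the right.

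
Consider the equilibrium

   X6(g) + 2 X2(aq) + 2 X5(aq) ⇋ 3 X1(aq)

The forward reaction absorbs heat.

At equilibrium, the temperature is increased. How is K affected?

increases

K depends on temperature via the van 't Hoff relation. The forward reaction is endothermic, so raising T increases K.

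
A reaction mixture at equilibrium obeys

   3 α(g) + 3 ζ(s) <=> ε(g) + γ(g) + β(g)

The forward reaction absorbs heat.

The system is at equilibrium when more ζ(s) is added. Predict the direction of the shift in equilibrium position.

no shift

ζ is a pure solid; its activity is 1 regardless of amount, so Q is unaffected — no shift from this change.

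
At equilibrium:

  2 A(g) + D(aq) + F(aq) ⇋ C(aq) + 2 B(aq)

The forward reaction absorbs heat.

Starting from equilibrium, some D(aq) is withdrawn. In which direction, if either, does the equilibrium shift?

Removing D (aq), a reactant, drives the reaction to the left.

left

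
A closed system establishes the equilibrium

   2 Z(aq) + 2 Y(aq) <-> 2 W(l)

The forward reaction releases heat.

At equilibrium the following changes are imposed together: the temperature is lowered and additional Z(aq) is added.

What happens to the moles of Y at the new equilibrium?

The forward reaction is exothermic. Lowering T favours the exothermic direction — shift to the right.
Adding Z (aq), a reactant, drives the reaction to the right.
The net shift is to the right. Y is a reactant, so its amount decreases.

decreases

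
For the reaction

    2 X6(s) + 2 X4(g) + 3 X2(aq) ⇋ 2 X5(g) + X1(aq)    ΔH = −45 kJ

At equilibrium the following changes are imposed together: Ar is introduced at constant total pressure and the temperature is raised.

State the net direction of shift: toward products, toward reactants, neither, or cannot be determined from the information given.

left

Adding inert gas at constant total pressure expands the volume, scaling every reacting partial pressure by the same factor. Δn_gas = 2 − 2 = 0, so Q is unchanged — no shift.
The forward reaction is exothermic. Raising T favours the endothermic direction — shift to the left.
Only the nonzero effect(s) matter; the net shift is to the left.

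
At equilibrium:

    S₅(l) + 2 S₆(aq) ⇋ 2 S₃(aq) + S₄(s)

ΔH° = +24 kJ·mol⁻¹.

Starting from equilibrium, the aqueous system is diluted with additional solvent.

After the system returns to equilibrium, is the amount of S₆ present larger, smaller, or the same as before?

unchanged

Dilution scales every aqueous concentration by the same factor. Δn_aq = 2 − 2 = 0, so Q is unchanged — no shift.
No net shift occurs, so the amount of S₆ is unchanged.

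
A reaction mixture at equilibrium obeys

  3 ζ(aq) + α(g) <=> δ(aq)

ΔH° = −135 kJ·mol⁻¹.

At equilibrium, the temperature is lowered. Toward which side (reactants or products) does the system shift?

The forward reaction is exothermic. Lowering T favours the exothermic direction — shift to the right.

right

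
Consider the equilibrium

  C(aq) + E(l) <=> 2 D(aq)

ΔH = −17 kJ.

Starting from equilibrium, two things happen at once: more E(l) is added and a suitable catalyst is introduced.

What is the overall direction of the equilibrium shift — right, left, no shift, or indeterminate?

E is a pure liquid; its activity is 1 regardless of amount, so Q is unaffected — no shift from this change.
A catalyst speeds both forward and reverse rates equally; it changes neither Q nor K — no shift from this change.
None of the changes alters Q relative to K, so there is no net shift.

no shift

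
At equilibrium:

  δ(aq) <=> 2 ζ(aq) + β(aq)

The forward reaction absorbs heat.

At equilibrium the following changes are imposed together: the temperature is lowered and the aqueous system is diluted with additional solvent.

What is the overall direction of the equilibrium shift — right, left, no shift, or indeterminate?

cannot be determined

The forward reaction is endothermic. Lowering T favours the exothermic direction — shift to the left.
Dilution lowers every aqueous concentration by the same factor. Δn_aq = 3 − 1 = +2, so the system shifts toward the side with more dissolved moles — to the right.
The individual effects push in opposite directions; without quantitative information the net direction cannot be determined.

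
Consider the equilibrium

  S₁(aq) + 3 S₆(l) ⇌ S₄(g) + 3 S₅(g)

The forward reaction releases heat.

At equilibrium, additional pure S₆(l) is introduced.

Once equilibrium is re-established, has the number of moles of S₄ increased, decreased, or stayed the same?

unchanged

S₆ is a pure liquid; its activity is 1 regardless of amount, so Q is unaffected — no shift from this change.
No net shift occurs, so the amount of S₄ is unchanged.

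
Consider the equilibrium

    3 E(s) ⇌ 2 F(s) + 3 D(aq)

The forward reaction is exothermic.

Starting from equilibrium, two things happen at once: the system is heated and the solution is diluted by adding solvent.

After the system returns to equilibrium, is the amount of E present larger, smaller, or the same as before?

cannot be determined

The forward reaction is exothermic. Raising T favours the endothermic direction — shift to the left.
Dilution lowers every aqueous concentration by the same factor. Δn_aq = 3 − 0 = +3, so the system shifts toward the side with more dissolved moles — to the right.
The two effects oppose each other, so the net shift — and hence the change in E — cannot be determined from the given information.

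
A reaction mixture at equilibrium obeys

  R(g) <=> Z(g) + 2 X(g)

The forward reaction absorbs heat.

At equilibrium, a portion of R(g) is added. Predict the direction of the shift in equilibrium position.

right

Adding R (g), a reactant, drives the reaction to the right.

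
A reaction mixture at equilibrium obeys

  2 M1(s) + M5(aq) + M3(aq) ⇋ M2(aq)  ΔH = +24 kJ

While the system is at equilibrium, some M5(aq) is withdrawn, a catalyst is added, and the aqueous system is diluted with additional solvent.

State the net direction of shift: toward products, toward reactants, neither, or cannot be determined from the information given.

Removing M5 (aq), a reactant, drives the reaction to the left.
A catalyst speeds both forward and reverse rates equally; it changes neither Q nor K — no shift from this change.
Dilution lowers every aqueous concentration by the same factor. Δn_aq = 1 − 2 = -1, so the system shifts toward the side with more dissolved moles — to the left.
Only the nonzero effect(s) matter; the net shift is to the left.

left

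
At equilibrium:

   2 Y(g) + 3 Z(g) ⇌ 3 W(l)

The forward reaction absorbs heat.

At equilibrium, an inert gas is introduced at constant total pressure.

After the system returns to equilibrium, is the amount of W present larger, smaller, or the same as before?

Adding inert gas at constant total pressure expands the volume and lowers every reacting partial pressure. With Δn_gas = 0 − 5 = -5, Q moves away from K toward the side with fewer gas moles, so the system shifts toward the side with more gas moles — to the left.
The net shift is to the left. W is a product, so its amount decreases.

decreases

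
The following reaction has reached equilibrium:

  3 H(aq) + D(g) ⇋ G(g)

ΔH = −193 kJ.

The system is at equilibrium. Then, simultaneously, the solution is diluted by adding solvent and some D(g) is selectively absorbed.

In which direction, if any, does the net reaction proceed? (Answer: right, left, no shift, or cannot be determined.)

Dilution lowers every aqueous concentration by the same factor. Δn_aq = 0 − 3 = -3, so the system shifts toward the side with more dissolved moles — to the left.
Removing D (g), a reactant, drives the reaction to the left.
All effects act in the same direction — net shift to the left.

left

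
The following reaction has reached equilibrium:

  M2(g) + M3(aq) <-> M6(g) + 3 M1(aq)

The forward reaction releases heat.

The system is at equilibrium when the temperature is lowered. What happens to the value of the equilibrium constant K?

increases

K depends on temperature via the van 't Hoff relation. The forward reaction is exothermic, so lowering T increases K.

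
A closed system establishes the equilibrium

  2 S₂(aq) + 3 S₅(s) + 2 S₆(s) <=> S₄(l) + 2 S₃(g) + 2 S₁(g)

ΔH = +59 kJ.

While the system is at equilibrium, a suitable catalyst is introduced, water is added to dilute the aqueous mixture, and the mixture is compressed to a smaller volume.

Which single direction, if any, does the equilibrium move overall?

A catalyst speeds both forward and reverse rates equally; it changes neither Q nor K — no shift from this change.
Dilution lowers every aqueous concentration by the same factor. Δn_aq = 0 − 2 = -2, so the system shifts toward the side with more dissolved moles — to the left.
Gas moles: reactants 0, products 4 (Δn_gas = +4). Compression shifts the system toward the side with fewer moles of gas — to the left.
Only the nonzero effect(s) matter; the net shift is to the left.

left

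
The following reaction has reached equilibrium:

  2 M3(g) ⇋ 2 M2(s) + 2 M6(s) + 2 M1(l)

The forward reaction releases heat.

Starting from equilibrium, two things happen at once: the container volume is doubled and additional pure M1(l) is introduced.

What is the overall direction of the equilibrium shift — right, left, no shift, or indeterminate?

Gas moles: reactants 2, products 0 (Δn_gas = -2). Expansion shifts the system toward the side with more moles of gas — to the left.
M1 is a pure liquid; its activity is 1 regardless of amount, so Q is unaffected — no shift from this change.
Only the nonzero effect(s) matter; the net shift is to the left.

left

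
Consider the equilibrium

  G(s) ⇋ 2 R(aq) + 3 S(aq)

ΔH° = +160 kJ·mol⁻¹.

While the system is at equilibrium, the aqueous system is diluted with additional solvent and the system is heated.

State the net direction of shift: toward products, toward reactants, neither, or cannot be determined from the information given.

right

Dilution lowers every aqueous concentration by the same factor. Δn_aq = 5 − 0 = +5, so the system shifts toward the side with more dissolved moles — to the right.
The forward reaction is endothermic. Raising T favours the endothermic direction — shift to the right.
All effects act in the same direction — net shift to the right.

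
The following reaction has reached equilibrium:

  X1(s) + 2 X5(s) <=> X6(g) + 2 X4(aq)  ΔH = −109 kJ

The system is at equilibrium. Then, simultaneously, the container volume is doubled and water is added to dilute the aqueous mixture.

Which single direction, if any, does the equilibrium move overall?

right

Gas moles: reactants 0, products 1 (Δn_gas = +1). Expansion shifts the system toward the side with more moles of gas — to the right.
Dilution lowers every aqueous concentration by the same factor. Δn_aq = 2 − 0 = +2, so the system shifts toward the side with more dissolved moles — to the right.
All effects act in the same direction — net shift to the right.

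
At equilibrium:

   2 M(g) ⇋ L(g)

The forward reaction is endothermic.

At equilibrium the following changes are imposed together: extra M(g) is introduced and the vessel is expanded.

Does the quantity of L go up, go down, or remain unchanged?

cannot be determined

Adding M (g), a reactant, drives the reaction to the right.
Gas moles: reactants 2, products 1 (Δn_gas = -1). Expansion shifts the system toward the side with more moles of gas — to the left.
The two effects oppose each other, so the net shift — and hence the change in L — cannot be determined from the given information.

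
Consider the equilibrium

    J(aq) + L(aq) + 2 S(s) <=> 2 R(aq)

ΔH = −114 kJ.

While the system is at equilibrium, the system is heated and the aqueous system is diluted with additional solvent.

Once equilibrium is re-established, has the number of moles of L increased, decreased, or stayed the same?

increases

The forward reaction is exothermic. Raising T favours the endothermic direction — shift to the left.
Dilution scales every aqueous concentration by the same factor. Δn_aq = 2 − 2 = 0, so Q is unchanged — no shift.
The net shift is to the left. L is a reactant, so its amount increases.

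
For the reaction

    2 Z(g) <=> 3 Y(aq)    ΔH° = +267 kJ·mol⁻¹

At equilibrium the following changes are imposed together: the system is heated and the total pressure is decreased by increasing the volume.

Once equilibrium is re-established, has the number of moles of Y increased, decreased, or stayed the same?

cannot be determined

The forward reaction is endothermic. Raising T favours the endothermic direction — shift to the right.
Gas moles: reactants 2, products 0 (Δn_gas = -2). Expansion shifts the system toward the side with more moles of gas — to the left.
The two effects oppose each other, so the net shift — and hence the change in Y — cannot be determined from the given information.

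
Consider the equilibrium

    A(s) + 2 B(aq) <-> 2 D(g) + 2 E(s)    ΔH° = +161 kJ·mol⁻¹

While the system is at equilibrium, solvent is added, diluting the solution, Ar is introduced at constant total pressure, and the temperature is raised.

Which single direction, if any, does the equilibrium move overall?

Dilution lowers every aqueous concentration by the same factor. Δn_aq = 0 − 2 = -2, so the system shifts toward the side with more dissolved moles — to the left.
Adding inert gas at constant total pressure expands the volume and lowers every reacting partial pressure. With Δn_gas = 2 − 0 = +2, Q moves away from K toward the side with fewer gas moles, so the system shifts toward the side with more gas moles — to the right.
The forward reaction is endothermic. Raising T favours the endothermic direction — shift to the right.
The individual effects push in opposite directions; without quantitative information the net direction cannot be determined.

cannot be determined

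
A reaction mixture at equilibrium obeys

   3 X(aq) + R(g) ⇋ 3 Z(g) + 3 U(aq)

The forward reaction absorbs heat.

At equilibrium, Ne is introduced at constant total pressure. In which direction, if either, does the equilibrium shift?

right

Adding inert gas at constant total pressure expands the volume and lowers every reacting partial pressure. With Δn_gas = 3 − 1 = +2, Q moves away from K toward the side with fewer gas moles, so the system shifts toward the side with more gas moles — to the right.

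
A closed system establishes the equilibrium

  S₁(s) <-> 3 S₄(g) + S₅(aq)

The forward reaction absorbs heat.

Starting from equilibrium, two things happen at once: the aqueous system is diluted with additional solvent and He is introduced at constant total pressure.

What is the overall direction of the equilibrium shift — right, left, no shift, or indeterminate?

right

Dilution lowers every aqueous concentration by the same factor. Δn_aq = 1 − 0 = +1, so the system shifts toward the side with more dissolved moles — to the right.
Adding inert gas at constant total pressure expands the volume and lowers every reacting partial pressure. With Δn_gas = 3 − 0 = +3, Q moves away from K toward the side with fewer gas moles, so the system shifts toward the side with more gas moles — to the right.
All effects act in the same direction — net shift to the right.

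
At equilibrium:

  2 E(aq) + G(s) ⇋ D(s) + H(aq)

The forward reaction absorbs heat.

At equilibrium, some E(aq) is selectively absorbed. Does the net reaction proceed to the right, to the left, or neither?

left

Removing E (aq), a reactant, drives the reaction to the left.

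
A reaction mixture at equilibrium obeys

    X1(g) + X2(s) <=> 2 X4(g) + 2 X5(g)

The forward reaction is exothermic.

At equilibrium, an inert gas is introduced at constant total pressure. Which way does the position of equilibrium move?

right

Adding inert gas at constant total pressure expands the volume and lowers every reacting partial pressure. With Δn_gas = 4 − 1 = +3, Q moves away from K toward the side with fewer gas moles, so the system shifts toward the side with more gas moles — to the right.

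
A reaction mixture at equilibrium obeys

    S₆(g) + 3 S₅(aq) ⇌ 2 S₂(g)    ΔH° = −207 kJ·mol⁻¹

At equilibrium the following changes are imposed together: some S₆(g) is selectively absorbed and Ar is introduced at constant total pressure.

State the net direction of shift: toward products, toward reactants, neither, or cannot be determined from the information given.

Removing S₆ (g), a reactant, drives the reaction to the left.
Adding inert gas at constant total pressure expands the volume and lowers every reacting partial pressure. With Δn_gas = 2 − 1 = +1, Q moves away from K toward the side with fewer gas moles, so the system shifts toward the side with more gas moles — to the right.
The individual effects push in opposite directions; without quantitative information the net direction cannot be determined.

cannot be determined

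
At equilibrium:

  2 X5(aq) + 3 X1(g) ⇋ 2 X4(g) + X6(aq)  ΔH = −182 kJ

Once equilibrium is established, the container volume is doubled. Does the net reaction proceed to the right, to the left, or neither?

Gas moles: reactants 3, products 2 (Δn_gas = -1). Expansion shifts the system toward the side with more moles of gas — to the left.

left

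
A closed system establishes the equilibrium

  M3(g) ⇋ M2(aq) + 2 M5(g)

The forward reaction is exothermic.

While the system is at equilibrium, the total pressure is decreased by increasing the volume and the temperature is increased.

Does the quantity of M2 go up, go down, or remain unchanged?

Gas moles: reactants 1, products 2 (Δn_gas = +1). Expansion shifts the system toward the side with more moles of gas — to the right.
The forward reaction is exothermic. Raising T favours the endothermic direction — shift to the left.
The two effects oppose each other, so the net shift — and hence the change in M2 — cannot be determined from the given information.

cannot be determined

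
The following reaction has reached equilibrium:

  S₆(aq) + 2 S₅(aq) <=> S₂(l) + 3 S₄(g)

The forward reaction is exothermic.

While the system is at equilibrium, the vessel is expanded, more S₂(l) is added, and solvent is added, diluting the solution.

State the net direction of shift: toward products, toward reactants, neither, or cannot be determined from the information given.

Gas moles: reactants 0, products 3 (Δn_gas = +3). Expansion shifts the system toward the side with more moles of gas — to the right.
S₂ is a pure liquid; its activity is 1 regardless of amount, so Q is unaffected — no shift from this change.
Dilution lowers every aqueous concentration by the same factor. Δn_aq = 0 − 3 = -3, so the system shifts toward the side with more dissolved moles — to the left.
The individual effects push in opposite directions; without quantitative information the net direction cannot be determined.

cannot be determined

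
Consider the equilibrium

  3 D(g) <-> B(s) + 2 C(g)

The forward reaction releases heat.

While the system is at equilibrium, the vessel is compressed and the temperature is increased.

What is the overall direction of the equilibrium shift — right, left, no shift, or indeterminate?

cannot be determined

Gas moles: reactants 3, products 2 (Δn_gas = -1). Compression shifts the system toward the side with fewer moles of gas — to the right.
The forward reaction is exothermic. Raising T favours the endothermic direction — shift to the left.
The individual effects push in opposite directions; without quantitative information the net direction cannot be determined.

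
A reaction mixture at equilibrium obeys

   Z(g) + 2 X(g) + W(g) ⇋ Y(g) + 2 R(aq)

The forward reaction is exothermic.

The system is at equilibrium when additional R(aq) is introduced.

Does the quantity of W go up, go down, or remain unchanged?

Adding R (aq), a product, drives the reaction to the left.
The net shift is to the left. W is a reactant, so its amount increases.

increases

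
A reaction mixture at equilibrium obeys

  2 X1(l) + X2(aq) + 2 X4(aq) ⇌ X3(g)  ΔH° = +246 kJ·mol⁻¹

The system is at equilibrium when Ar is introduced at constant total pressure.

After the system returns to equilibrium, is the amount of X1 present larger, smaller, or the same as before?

Adding inert gas at constant total pressure expands the volume and lowers every reacting partial pressure. With Δn_gas = 1 − 0 = +1, Q moves away from K toward the side with fewer gas moles, so the system shifts toward the side with more gas moles — to the right.
The net shift is to the right. X1 is a reactant, so its amount decreases.

decreases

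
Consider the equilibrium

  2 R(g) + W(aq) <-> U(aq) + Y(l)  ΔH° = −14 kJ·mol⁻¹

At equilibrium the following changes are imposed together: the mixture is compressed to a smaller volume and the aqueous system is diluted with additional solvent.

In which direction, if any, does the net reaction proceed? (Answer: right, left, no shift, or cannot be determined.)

right

Gas moles: reactants 2, products 0 (Δn_gas = -2). Compression shifts the system toward the side with fewer moles of gas — to the right.
Dilution scales every aqueous concentration by the same factor. Δn_aq = 1 − 1 = 0, so Q is unchanged — no shift.
Only the nonzero effect(s) matter; the net shift is to the right.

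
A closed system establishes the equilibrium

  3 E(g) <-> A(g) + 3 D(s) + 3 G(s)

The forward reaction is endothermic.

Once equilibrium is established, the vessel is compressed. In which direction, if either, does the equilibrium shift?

Gas moles: reactants 3, products 1 (Δn_gas = -2). Compression shifts the system toward the side with fewer moles of gas — to the right.

right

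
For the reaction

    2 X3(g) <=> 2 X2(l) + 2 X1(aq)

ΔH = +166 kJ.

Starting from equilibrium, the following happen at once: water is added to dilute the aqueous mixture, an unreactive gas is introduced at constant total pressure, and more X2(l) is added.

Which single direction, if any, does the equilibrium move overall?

cannot be determined

Dilution lowers every aqueous concentration by the same factor. Δn_aq = 2 − 0 = +2, so the system shifts toward the side with more dissolved moles — to the right.
Adding inert gas at constant total pressure expands the volume and lowers every reacting partial pressure. With Δn_gas = 0 − 2 = -2, Q moves away from K toward the side with fewer gas moles, so the system shifts toward the side with more gas moles — to the left.
X2 is a pure liquid; its activity is 1 regardless of amount, so Q is unaffected — no shift from this change.
The individual effects push in opposite directions; without quantitative information the net direction cannot be determined.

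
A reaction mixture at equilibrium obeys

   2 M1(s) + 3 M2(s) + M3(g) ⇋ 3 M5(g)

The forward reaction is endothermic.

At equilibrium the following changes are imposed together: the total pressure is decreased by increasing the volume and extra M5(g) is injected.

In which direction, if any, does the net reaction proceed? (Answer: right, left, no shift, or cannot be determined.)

Gas moles: reactants 1, products 3 (Δn_gas = +2). Expansion shifts the system toward the side with more moles of gas — to the right.
Adding M5 (g), a product, drives the reaction to the left.
The individual effects push in opposite directions; without quantitative information the net direction cannot be determined.

cannot be determined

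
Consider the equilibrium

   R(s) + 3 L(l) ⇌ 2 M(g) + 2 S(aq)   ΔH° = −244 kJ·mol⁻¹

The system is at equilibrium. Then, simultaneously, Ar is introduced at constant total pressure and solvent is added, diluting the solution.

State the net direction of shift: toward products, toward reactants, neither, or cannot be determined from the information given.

right

Adding inert gas at constant total pressure expands the volume and lowers every reacting partial pressure. With Δn_gas = 2 − 0 = +2, Q moves away from K toward the side with fewer gas moles, so the system shifts toward the side with more gas moles — to the right.
Dilution lowers every aqueous concentration by the same factor. Δn_aq = 2 − 0 = +2, so the system shifts toward the side with more dissolved moles — to the right.
All effects act in the same direction — net shift to the right.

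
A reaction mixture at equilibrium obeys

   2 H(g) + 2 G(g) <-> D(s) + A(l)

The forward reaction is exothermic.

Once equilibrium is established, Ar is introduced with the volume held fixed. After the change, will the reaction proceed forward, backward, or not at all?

At constant volume, adding an inert gas leaves every reacting species' partial pressure unchanged, so Q is unchanged — no shift from this change.

no shift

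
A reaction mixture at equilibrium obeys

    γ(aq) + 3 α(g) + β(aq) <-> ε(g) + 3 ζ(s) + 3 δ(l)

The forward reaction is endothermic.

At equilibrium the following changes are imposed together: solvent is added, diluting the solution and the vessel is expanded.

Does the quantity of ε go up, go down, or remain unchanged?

decreases

Dilution lowers every aqueous concentration by the same factor. Δn_aq = 0 − 2 = -2, so the system shifts toward the side with more dissolved moles — to the left.
Gas moles: reactants 3, products 1 (Δn_gas = -2). Expansion shifts the system toward the side with more moles of gas — to the left.
The net shift is to the left. ε is a product, so its amount decreases.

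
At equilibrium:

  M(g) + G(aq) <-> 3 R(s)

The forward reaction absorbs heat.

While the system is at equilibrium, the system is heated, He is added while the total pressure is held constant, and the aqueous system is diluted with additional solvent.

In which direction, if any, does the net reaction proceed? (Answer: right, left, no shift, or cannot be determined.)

cannot be determined

The forward reaction is endothermic. Raising T favours the endothermic direction — shift to the right.
Adding inert gas at constant total pressure expands the volume and lowers every reacting partial pressure. With Δn_gas = 0 − 1 = -1, Q moves away from K toward the side with fewer gas moles, so the system shifts toward the side with more gas moles — to the left.
Dilution lowers every aqueous concentration by the same factor. Δn_aq = 0 − 1 = -1, so the system shifts toward the side with more dissolved moles — to the left.
The individual effects push in opposite directions; without quantitative information the net direction cannot be determined.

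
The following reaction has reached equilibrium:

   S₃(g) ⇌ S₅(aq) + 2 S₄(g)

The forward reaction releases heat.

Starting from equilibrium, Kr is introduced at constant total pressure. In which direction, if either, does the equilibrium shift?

Adding inert gas at constant total pressure expands the volume and lowers every reacting partial pressure. With Δn_gas = 2 − 1 = +1, Q moves away from K toward the side with fewer gas moles, so the system shifts toward the side with more gas moles — to the right.

right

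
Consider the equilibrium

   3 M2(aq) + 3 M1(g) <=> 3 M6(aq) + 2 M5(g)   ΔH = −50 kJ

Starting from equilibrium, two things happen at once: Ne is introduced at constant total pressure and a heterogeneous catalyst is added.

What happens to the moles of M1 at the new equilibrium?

increases

Adding inert gas at constant total pressure expands the volume and lowers every reacting partial pressure. With Δn_gas = 2 − 3 = -1, Q moves away from K toward the side with fewer gas moles, so the system shifts toward the side with more gas moles — to the left.
A catalyst speeds both forward and reverse rates equally; it changes neither Q nor K — no shift from this change.
The net shift is to the left. M1 is a reactant, so its amount increases.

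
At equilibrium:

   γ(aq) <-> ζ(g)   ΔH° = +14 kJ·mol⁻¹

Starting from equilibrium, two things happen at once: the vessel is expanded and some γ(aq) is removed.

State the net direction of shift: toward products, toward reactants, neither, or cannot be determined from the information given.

cannot be determined

Gas moles: reactants 0, products 1 (Δn_gas = +1). Expansion shifts the system toward the side with more moles of gas — to the right.
Removing γ (aq), a reactant, drives the reaction to the left.
The individual effects push in opposite directions; without quantitative information the net direction cannot be determined.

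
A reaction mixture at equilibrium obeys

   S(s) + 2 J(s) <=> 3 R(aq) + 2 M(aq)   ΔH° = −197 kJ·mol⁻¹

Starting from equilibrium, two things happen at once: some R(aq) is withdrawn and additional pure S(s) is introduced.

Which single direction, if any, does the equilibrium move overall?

Removing R (aq), a product, drives the reaction to the right.
S is a pure solid; its activity is 1 regardless of amount, so Q is unaffected — no shift from this change.
Only the nonzero effect(s) matter; the net shift is to the right.

right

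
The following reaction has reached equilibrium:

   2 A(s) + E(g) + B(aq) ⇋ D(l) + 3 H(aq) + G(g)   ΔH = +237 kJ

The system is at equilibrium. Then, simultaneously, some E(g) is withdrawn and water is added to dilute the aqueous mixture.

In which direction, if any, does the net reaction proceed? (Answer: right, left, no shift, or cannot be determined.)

Removing E (g), a reactant, drives the reaction to the left.
Dilution lowers every aqueous concentration by the same factor. Δn_aq = 3 − 1 = +2, so the system shifts toward the side with more dissolved moles — to the right.
The individual effects push in opposite directions; without quantitative information the net direction cannot be determined.

cannot be determined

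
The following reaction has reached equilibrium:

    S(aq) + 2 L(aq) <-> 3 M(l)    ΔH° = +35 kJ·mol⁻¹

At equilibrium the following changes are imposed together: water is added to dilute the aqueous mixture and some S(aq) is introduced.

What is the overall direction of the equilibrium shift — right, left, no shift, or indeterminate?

cannot be determined

Dilution lowers every aqueous concentration by the same factor. Δn_aq = 0 − 3 = -3, so the system shifts toward the side with more dissolved moles — to the left.
Adding S (aq), a reactant, drives the reaction to the right.
The individual effects push in opposite directions; without quantitative information the net direction cannot be determined.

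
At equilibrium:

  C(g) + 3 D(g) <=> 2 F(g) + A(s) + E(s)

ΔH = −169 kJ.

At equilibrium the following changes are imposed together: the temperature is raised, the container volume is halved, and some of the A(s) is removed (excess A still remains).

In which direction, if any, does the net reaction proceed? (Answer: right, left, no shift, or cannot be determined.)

The forward reaction is exothermic. Raising T favours the endothermic direction — shift to the left.
Gas moles: reactants 4, products 2 (Δn_gas = -2). Compression shifts the system toward the side with fewer moles of gas — to the right.
A is a pure solid; its activity is 1 regardless of amount, so Q is unaffected — no shift from this change.
The individual effects push in opposite directions; without quantitative information the net direction cannot be determined.

cannot be determined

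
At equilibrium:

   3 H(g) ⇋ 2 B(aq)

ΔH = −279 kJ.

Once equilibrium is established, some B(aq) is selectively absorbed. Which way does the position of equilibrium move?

right

Removing B (aq), a product, drives the reaction to the right.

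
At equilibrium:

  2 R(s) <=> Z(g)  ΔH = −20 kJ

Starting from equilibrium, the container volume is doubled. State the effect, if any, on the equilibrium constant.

The equilibrium constant depends only on temperature. This perturbation may move the position of equilibrium, but since T is unchanged, K itself is unchanged.

unchanged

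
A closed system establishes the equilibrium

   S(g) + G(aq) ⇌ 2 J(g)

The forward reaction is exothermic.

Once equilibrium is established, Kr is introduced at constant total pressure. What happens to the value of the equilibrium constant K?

unchanged

The equilibrium constant depends only on temperature. This perturbation may move the position of equilibrium, but since T is unchanged, K itself is unchanged.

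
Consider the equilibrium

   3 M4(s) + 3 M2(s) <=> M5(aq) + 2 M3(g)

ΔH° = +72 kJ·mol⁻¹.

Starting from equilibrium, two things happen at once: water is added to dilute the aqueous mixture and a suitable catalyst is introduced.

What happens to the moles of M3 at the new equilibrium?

increases

Dilution lowers every aqueous concentration by the same factor. Δn_aq = 1 − 0 = +1, so the system shifts toward the side with more dissolved moles — to the right.
A catalyst speeds both forward and reverse rates equally; it changes neither Q nor K — no shift from this change.
The net shift is to the right. M3 is a product, so its amount increases.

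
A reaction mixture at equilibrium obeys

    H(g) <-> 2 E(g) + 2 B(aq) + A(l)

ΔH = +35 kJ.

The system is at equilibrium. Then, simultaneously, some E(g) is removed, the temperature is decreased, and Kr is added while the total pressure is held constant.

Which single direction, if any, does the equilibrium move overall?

Removing E (g), a product, drives the reaction to the right.
The forward reaction is endothermic. Lowering T favours the exothermic direction — shift to the left.
Adding inert gas at constant total pressure expands the volume and lowers every reacting partial pressure. With Δn_gas = 2 − 1 = +1, Q moves away from K toward the side with fewer gas moles, so the system shifts toward the side with more gas moles — to the right.
The individual effects push in opposite directions; without quantitative information the net direction cannot be determined.

cannot be determined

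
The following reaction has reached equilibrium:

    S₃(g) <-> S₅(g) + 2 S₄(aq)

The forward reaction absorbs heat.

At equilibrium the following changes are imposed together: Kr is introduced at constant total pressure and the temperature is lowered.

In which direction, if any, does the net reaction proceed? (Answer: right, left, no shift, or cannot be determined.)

left

Adding inert gas at constant total pressure expands the volume, scaling every reacting partial pressure by the same factor. Δn_gas = 1 − 1 = 0, so Q is unchanged — no shift.
The forward reaction is endothermic. Lowering T favours the exothermic direction — shift to the left.
Only the nonzero effect(s) matter; the net shift is to the left.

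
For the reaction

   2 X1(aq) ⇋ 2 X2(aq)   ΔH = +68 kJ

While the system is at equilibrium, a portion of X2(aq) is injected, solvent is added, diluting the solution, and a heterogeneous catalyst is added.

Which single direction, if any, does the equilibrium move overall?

Adding X2 (aq), a product, drives the reaction to the left.
Dilution scales every aqueous concentration by the same factor. Δn_aq = 2 − 2 = 0, so Q is unchanged — no shift.
A catalyst speeds both forward and reverse rates equally; it changes neither Q nor K — no shift from this change.
Only the nonzero effect(s) matter; the net shift is to the left.

left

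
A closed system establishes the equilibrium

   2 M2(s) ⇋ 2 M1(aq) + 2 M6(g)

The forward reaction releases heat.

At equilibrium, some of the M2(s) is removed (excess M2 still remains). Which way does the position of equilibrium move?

M2 is a pure solid; its activity is 1 regardless of amount, so Q is unaffected — no shift from this change.

no shift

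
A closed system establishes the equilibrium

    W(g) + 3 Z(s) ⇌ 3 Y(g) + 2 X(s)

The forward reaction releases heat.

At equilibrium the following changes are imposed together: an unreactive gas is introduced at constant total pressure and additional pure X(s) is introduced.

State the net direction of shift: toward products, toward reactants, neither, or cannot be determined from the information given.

Adding inert gas at constant total pressure expands the volume and lowers every reacting partial pressure. With Δn_gas = 3 − 1 = +2, Q moves away from K toward the side with fewer gas moles, so the system shifts toward the side with more gas moles — to the right.
X is a pure solid; its activity is 1 regardless of amount, so Q is unaffected — no shift from this change.
Only the nonzero effect(s) matter; the net shift is to the right.

right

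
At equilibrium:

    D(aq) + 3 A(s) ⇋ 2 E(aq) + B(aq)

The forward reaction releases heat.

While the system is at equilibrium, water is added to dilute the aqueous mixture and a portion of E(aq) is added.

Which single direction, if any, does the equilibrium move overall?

cannot be determined

Dilution lowers every aqueous concentration by the same factor. Δn_aq = 3 − 1 = +2, so the system shifts toward the side with more dissolved moles — to the right.
Adding E (aq), a product, drives the reaction to the left.
The individual effects push in opposite directions; without quantitative information the net direction cannot be determined.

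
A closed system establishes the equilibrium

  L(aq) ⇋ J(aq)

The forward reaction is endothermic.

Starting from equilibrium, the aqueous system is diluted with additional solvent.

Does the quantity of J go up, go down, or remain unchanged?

Dilution scales every aqueous concentration by the same factor. Δn_aq = 1 − 1 = 0, so Q is unchanged — no shift.
No net shift occurs, so the amount of J is unchanged.

unchanged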